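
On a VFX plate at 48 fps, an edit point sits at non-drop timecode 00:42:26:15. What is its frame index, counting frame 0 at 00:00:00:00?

frame 122223

Total seconds to the label: (0 × 3600 + 42 × 60 + 26) = 2546.
Frame index = 2546 × 48 + 15 = 122223.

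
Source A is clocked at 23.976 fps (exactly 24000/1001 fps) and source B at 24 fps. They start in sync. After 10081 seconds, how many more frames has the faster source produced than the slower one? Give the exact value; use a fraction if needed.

241944/1001 frames

A emits 24000/1001 × 10081 = 241944000/1001 frames; B emits 24 × 10081 = 241944.
Difference = 241944/1001 frames (≈ 241.7023); B is ahead of A.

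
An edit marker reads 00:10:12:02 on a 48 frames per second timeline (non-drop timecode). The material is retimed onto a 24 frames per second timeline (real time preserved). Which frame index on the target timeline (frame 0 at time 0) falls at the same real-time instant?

frame 14689

Source frame index: (0×3600 + 10×60 + 12) × 48 + 2 = 29378.
Real time: 29378 / (48) = 14689/24 s.
Target frame: (14689/24) × (24) = 14689.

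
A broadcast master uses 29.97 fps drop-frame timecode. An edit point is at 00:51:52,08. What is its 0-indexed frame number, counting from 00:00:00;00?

As if non-drop at 30 labels/s: (0 × 3600 + 51 × 60 + 52) × 30 + 8 = 93368.
Minute boundaries passed: 51; those not divisible by 10: 51 − 5 = 46; dropped labels = 2 × 46 = 92.
Actual frame index = 93368 − 92 = 93276.

93276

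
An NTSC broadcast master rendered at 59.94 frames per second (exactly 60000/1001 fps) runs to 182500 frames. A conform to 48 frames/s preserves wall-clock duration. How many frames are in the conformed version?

Target frames = source frames × (target rate / source rate) = 182500 × (48)/(60000/1001) = 182500 × 1001/1250 = 146146.

146146 frames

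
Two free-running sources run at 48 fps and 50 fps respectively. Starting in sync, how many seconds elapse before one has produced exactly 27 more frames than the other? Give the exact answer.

13.5 seconds

The gap grows by |50 − 48| = 2 frames per second.
Time for a 27-frame gap: 27 ÷ (2) = 13.5 s.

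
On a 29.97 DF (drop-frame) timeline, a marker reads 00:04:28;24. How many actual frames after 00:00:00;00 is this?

8056

As if non-drop at 30 labels/s: (0 × 3600 + 4 × 60 + 28) × 30 + 24 = 8064.
Minute boundaries passed: 4; those not divisible by 10: 4 − 0 = 4; dropped labels = 2 × 4 = 8.
Actual frame index = 8064 − 8 = 8056.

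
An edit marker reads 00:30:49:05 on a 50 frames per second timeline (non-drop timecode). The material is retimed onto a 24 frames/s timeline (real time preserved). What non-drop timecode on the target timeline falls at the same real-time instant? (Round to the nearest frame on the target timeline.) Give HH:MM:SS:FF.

Source frame index: (0×3600 + 30×60 + 49) × 50 + 5 = 92455.
Real time: 92455 / (50) = 18491/10 s.
Target frame: (18491/10) × (24) = 221892/5 ≈ 44378.400 → 44378.
At 24 labels/s: frame 44378 → 00:30:49:02.

00:30:49:02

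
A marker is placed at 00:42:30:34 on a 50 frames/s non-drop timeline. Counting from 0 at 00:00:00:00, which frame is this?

Total seconds to the label: (0 × 3600 + 42 × 60 + 30) = 2550.
Frame index = 2550 × 50 + 34 = 127534.

127534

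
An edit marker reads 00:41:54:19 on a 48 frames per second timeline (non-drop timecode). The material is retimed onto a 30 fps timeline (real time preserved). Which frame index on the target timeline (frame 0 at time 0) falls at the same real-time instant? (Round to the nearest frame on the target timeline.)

frame 75432

Source frame index: (0×3600 + 41×60 + 54) × 48 + 19 = 120691.
Real time: 120691 / (48) = 120691/48 s.
Target frame: (120691/48) × (30) = 603455/8 ≈ 75431.875 → 75432.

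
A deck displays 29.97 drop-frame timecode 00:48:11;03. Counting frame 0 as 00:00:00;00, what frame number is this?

As if non-drop at 30 labels/s: (0 × 3600 + 48 × 60 + 11) × 30 + 3 = 86733.
Minute boundaries passed: 48; those not divisible by 10: 48 − 4 = 44; dropped labels = 2 × 44 = 88.
Actual frame index = 86733 − 88 = 86645.

86645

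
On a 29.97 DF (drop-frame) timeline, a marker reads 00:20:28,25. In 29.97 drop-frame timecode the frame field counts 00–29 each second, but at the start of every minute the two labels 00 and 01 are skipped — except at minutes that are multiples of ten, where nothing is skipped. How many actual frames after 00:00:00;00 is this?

36829

As if non-drop at 30 labels/s: (0 × 3600 + 20 × 60 + 28) × 30 + 25 = 36865.
Minute boundaries passed: 20; those not divisible by 10: 20 − 2 = 18; dropped labels = 2 × 18 = 36.
Actual frame index = 36865 − 36 = 36829.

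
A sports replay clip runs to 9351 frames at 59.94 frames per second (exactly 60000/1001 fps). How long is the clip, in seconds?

156.00585 seconds

Running time = 9351 / (60000/1001) = 156.00585 s.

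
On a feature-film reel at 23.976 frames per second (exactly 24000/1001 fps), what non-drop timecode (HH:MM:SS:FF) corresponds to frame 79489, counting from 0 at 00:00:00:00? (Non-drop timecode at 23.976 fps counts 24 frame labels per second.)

79489 ÷ 24 = 3312 full seconds, remainder 1 frame.
3312 s = 0 h 55 min 12 s.
Timecode: 00:55:12:01.

00:55:12:01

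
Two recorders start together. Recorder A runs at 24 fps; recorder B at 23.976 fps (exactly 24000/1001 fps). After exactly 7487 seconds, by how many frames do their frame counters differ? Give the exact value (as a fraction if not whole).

A emits 24 × 7487 = 179688 frames; B emits 24000/1001 × 7487 = 179688000/1001.
Difference = 179688/1001 frames (≈ 179.5085); B is behind A.

179688/1001 frames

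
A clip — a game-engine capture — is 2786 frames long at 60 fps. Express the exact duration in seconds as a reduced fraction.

Running time = 2786 ÷ (60) = 2786 × 1/60 = 1393/30 s.

1393/30 seconds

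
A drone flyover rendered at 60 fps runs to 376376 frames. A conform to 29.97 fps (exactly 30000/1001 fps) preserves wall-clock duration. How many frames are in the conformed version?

188000 frames

Target frames = source frames × (target rate / source rate) = 376376 × (30000/1001)/(60) = 376376 × 500/1001 = 188000.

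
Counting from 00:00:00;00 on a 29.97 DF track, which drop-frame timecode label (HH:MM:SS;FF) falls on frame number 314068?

Ten DF minutes hold 17982 frames, so frame 314068 lies in block 17 (frames 305694–323675) with 8374 frames into that block.
The block's first minute is 1800 frames and the rest 1798 each; 8374 frames reaches minute 4, so 17 × 18 + 4 × 2 = 314 labels have been skipped so far.
Adding those back, label number 314068 + 314 = 314382 at 30 labels/s is 10479 s + 12 f = 2 h 54 min 39 s frame 12, i.e. 02:54:39;12.

02:54:39;12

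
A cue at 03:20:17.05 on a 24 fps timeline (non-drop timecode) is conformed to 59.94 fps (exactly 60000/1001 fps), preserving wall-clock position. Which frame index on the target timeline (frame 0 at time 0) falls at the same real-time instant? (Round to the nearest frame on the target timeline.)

Source frame index: (3×3600 + 20×60 + 17) × 24 + 5 = 288413.
Real time: 288413 / (24) = 288413/24 s.
Target frame: (288413/24) × (60000/1001) = 721032500/1001 ≈ 720312.188 → 720312.

frame 720312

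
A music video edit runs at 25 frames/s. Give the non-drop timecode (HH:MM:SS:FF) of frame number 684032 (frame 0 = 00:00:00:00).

07:36:01:07

684032 ÷ 25 = 27361 full seconds, remainder 7 frames.
27361 s = 7 h 36 min 1 s.
Timecode: 07:36:01:07.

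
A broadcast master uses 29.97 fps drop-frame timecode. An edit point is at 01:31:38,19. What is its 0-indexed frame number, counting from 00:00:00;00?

164795

As if non-drop at 30 labels/s: (1 × 3600 + 31 × 60 + 38) × 30 + 19 = 164959.
Minute boundaries passed: 91; those not divisible by 10: 91 − 9 = 82; dropped labels = 2 × 82 = 164.
Actual frame index = 164959 − 164 = 164795.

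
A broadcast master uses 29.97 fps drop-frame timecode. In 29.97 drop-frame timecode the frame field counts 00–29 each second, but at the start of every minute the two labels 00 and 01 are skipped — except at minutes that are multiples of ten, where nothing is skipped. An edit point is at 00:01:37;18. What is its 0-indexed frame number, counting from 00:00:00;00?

Complete 10-minute blocks: 0, each 17982 frames → 0.
Remaining 1 whole minute in the current block: 1800 + 0 × 1798 = 1800 frames.
Within the current minute: 37 × 30 + 18 − 2 = 1126 (labels ;00/;01 skipped at this minute). Total = 0 + 1800 + 1126 = 2926.

2926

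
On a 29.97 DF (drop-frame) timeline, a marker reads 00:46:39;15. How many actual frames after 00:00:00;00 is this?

83901

Complete 10-minute blocks: 4, each 17982 frames → 71928.
Remaining 6 whole minutes in the current block: 1800 + 5 × 1798 = 10790 frames.
Within the current minute: 39 × 30 + 15 − 2 = 1183 (labels ;00/;01 skipped at this minute). Total = 71928 + 10790 + 1183 = 83901.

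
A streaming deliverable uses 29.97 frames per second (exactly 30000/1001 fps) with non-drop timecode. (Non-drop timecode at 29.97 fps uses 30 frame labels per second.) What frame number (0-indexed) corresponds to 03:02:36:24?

frame 328704

Total seconds to the label: (3 × 3600 + 2 × 60 + 36) = 10956.
Frame index = 10956 × 30 + 24 = 328704.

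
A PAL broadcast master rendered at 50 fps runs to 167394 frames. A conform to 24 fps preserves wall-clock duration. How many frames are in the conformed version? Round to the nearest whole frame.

Frames at target rate = 167394 × (24) / (50) = 2008728/25 ≈ 80349.120.
Nearest whole frame: 80349.

80349 frames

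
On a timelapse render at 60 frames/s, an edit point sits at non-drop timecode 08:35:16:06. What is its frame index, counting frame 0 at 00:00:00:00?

1854966

Total seconds to the label: (8 × 3600 + 35 × 60 + 16) = 30916.
Frame index = 30916 × 60 + 6 = 1854966.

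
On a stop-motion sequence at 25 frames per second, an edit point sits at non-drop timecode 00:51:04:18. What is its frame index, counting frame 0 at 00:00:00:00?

Total seconds to the label: (0 × 3600 + 51 × 60 + 4) = 3064.
Frame index = 3064 × 25 + 18 = 76618.

76618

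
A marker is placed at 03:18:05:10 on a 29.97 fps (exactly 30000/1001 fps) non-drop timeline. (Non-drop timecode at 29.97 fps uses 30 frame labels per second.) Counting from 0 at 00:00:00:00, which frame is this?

Total seconds to the label: (3 × 3600 + 18 × 60 + 5) = 11885.
Frame index = 11885 × 30 + 10 = 356560.

356560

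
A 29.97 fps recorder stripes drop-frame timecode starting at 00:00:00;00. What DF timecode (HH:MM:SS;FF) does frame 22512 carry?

Each 10-minute DF block holds 10 × 60 × 30 − 9 × 2 = 17982 frames. 22512 ÷ 17982 → 1 full block, remainder 4530.
Within the partial block the first minute is 1800 frames and each further minute 1798, so 2 further minute boundaries passed. Total skipped labels = 18 × 1 + 2 × 2 = 22.
Non-drop label index = 22512 + 22 = 22534; at 30 labels/s that is 00:12:31:04, i.e. DF 00:12:31;04.

00:12:31;04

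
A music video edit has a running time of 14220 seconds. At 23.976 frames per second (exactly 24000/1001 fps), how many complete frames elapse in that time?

340939 frames

Frames = 14220 × 24000/1001 = 341280000/1001 ≈ 340939.0609.
Complete frames: 340939.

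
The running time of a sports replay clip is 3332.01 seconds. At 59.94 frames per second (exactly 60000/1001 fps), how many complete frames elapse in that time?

199720 frames

Frames = 3332.01 × 60000/1001 = 18174600/91 ≈ 199720.8791.
Complete frames: 199720.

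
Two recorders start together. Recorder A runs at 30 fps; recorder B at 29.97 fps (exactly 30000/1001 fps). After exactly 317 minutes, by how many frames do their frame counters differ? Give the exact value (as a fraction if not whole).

570600/1001 frames

317 min = 19020 s.
A emits 30 × 19020 = 570600 frames; B emits 30000/1001 × 19020 = 570600000/1001.
Difference = 570600/1001 frames (≈ 570.0300); B is behind A.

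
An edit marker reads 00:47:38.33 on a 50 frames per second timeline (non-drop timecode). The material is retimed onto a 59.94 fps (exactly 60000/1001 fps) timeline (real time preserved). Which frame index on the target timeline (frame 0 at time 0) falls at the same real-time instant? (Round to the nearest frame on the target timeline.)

frame 171348

Source frame index: (0×3600 + 47×60 + 38) × 50 + 33 = 142933.
Real time: 142933 / (50) = 142933/50 s.
Target frame: (142933/50) × (60000/1001) = 24502800/143 ≈ 171348.252 → 171348.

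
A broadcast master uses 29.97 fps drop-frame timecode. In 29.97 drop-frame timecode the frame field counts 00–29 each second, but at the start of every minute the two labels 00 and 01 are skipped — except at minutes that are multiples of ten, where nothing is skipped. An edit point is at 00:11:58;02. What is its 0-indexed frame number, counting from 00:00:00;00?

Complete 10-minute blocks: 1, each 17982 frames → 17982.
Remaining 1 whole minute in the current block: 1800 + 0 × 1798 = 1800 frames.
Within the current minute: 58 × 30 + 2 − 2 = 1740 (labels ;00/;01 skipped at this minute). Total = 17982 + 1800 + 1740 = 21522.

21522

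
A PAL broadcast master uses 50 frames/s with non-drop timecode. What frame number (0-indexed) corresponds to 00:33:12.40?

frame 99640

Total seconds to the label: (0 × 3600 + 33 × 60 + 12) = 1992.
Frame index = 1992 × 50 + 40 = 99640.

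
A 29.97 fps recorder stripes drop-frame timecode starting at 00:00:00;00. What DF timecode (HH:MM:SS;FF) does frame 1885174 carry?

Each 10-minute DF block holds 10 × 60 × 30 − 9 × 2 = 17982 frames. 1885174 ÷ 17982 → 104 full blocks, remainder 15046.
Within the partial block the first minute is 1800 frames and each further minute 1798, so 8 further minute boundaries passed. Total skipped labels = 18 × 104 + 2 × 8 = 1888.
Non-drop label index = 1885174 + 1888 = 1887062; at 30 labels/s that is 17:28:22:02, i.e. DF 17:28:22;02.

17:28:22;02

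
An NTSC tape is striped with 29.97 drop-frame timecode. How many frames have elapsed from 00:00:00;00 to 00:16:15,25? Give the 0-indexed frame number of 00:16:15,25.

As if non-drop at 30 labels/s: (0 × 3600 + 16 × 60 + 15) × 30 + 25 = 29275.
Minute boundaries passed: 16; those not divisible by 10: 16 − 1 = 15; dropped labels = 2 × 15 = 30.
Actual frame index = 29275 − 30 = 29245.

29245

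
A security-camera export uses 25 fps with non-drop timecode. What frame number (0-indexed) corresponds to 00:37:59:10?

56985

Total seconds to the label: (0 × 3600 + 37 × 60 + 59) = 2279.
Frame index = 2279 × 25 + 10 = 56985.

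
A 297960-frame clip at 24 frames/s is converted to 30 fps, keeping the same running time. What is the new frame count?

372450 frames

Target frames = source frames × (target rate / source rate) = 297960 × (30)/(24) = 297960 × 5/4 = 372450.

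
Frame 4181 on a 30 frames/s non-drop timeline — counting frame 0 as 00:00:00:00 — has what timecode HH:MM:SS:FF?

4181 ÷ 30 = 139 full seconds, remainder 11 frames.
139 s = 0 h 2 min 19 s.
Timecode: 00:02:19:11.

00:02:19:11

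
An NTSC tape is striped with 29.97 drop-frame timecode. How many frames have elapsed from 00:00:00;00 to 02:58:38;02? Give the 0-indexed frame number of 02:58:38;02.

As if non-drop at 30 labels/s: (2 × 3600 + 58 × 60 + 38) × 30 + 2 = 321542.
Minute boundaries passed: 178; those not divisible by 10: 178 − 17 = 161; dropped labels = 2 × 161 = 322.
Actual frame index = 321542 − 322 = 321220.

321220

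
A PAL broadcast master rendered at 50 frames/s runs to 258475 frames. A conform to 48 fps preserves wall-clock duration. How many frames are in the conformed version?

Target frames = source frames × (target rate / source rate) = 258475 × (48)/(50) = 258475 × 24/25 = 248136.

248136 frames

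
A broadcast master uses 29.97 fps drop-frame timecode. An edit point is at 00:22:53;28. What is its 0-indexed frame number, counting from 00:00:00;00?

41178

Complete 10-minute blocks: 2, each 17982 frames → 35964.
Remaining 2 whole minutes in the current block: 1800 + 1 × 1798 = 3598 frames.
Within the current minute: 53 × 30 + 28 − 2 = 1616 (labels ;00/;01 skipped at this minute). Total = 35964 + 3598 + 1616 = 41178.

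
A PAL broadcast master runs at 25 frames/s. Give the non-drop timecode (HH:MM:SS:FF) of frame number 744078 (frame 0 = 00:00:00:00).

08:16:03:03

744078 ÷ 25 = 29763 full seconds, remainder 3 frames.
29763 s = 8 h 16 min 3 s.
Timecode: 08:16:03:03.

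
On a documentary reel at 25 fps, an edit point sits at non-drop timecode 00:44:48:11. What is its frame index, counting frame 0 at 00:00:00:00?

Total seconds to the label: (0 × 3600 + 44 × 60 + 48) = 2688.
Frame index = 2688 × 25 + 11 = 67211.

frame 67211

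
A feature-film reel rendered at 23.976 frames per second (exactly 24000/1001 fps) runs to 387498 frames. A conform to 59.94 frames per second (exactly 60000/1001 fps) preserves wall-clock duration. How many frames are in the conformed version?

Target frames = source frames × (target rate / source rate) = 387498 × (60000/1001)/(24000/1001) = 387498 × 5/2 = 968745.

968745 frames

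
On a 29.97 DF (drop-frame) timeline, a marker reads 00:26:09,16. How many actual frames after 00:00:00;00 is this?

47038

As if non-drop at 30 labels/s: (0 × 3600 + 26 × 60 + 9) × 30 + 16 = 47086.
Minute boundaries passed: 26; those not divisible by 10: 26 − 2 = 24; dropped labels = 2 × 24 = 48.
Actual frame index = 47086 − 48 = 47038.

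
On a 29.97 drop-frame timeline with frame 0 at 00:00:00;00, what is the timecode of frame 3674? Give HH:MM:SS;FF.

Each 10-minute DF block holds 10 × 60 × 30 − 9 × 2 = 17982 frames. 3674 ÷ 17982 → 0 full blocks, remainder 3674.
Within the partial block the first minute is 1800 frames and each further minute 1798, so 2 further minute boundaries passed. Total skipped labels = 18 × 0 + 2 × 2 = 4.
Non-drop label index = 3674 + 4 = 3678; at 30 labels/s that is 00:02:02:18, i.e. DF 00:02:02;18.

00:02:02;18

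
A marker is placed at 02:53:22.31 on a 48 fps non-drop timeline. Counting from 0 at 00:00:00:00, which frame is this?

frame 499327

Total seconds to the label: (2 × 3600 + 53 × 60 + 22) = 10402.
Frame index = 10402 × 48 + 31 = 499327.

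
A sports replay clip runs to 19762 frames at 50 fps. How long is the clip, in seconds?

395.24 seconds

Running time = 19762 / (50) = 395.24 s.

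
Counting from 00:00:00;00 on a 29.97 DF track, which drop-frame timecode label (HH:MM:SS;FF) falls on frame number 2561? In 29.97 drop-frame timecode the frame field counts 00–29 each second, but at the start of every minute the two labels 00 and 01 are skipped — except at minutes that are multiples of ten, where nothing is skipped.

00:01:25;13

Ten DF minutes hold 17982 frames, so frame 2561 lies in block 0 (frames 0–17981) with 2561 frames into that block.
The block's first minute is 1800 frames and the rest 1798 each; 2561 frames reaches minute 1, so 0 × 18 + 1 × 2 = 2 labels have been skipped so far.
Adding those back, label number 2561 + 2 = 2563 at 30 labels/s is 85 s + 13 f = 0 h 1 min 25 s frame 13, i.e. 00:01:25;13.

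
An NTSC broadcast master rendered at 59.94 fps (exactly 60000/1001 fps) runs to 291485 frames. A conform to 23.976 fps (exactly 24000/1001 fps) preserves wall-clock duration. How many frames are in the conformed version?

Target frames = source frames × (target rate / source rate) = 291485 × (24000/1001)/(60000/1001) = 291485 × 2/5 = 116594.

116594 frames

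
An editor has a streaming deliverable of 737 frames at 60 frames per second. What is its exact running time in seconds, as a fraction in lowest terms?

Running time = 737 ÷ (60) = 737 × 1/60 = 737/60 s.

737/60 seconds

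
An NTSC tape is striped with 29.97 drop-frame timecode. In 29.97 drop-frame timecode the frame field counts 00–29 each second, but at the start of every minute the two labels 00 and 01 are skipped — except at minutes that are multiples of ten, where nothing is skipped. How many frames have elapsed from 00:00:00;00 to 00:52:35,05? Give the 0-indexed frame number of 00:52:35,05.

94561

As if non-drop at 30 labels/s: (0 × 3600 + 52 × 60 + 35) × 30 + 5 = 94655.
Minute boundaries passed: 52; those not divisible by 10: 52 − 5 = 47; dropped labels = 2 × 47 = 94.
Actual frame index = 94655 − 94 = 94561.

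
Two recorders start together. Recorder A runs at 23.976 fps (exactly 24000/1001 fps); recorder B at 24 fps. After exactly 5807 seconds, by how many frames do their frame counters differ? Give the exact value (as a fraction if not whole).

A emits 24000/1001 × 5807 = 139368000/1001 frames; B emits 24 × 5807 = 139368.
Difference = 139368/1001 frames (≈ 139.2288); B is ahead of A.

139368/1001 frames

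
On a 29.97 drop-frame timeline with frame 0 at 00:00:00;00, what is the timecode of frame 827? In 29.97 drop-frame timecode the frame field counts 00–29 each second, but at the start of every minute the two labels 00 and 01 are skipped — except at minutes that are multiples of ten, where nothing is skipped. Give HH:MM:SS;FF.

Each 10-minute DF block holds 10 × 60 × 30 − 9 × 2 = 17982 frames. 827 ÷ 17982 → 0 full blocks, remainder 827.
Within the partial block the first minute is 1800 frames and each further minute 1798, so 0 further minute boundaries passed. Total skipped labels = 18 × 0 + 2 × 0 = 0.
Non-drop label index = 827 + 0 = 827; at 30 labels/s that is 00:00:27:17, i.e. DF 00:00:27;17.

00:00:27;17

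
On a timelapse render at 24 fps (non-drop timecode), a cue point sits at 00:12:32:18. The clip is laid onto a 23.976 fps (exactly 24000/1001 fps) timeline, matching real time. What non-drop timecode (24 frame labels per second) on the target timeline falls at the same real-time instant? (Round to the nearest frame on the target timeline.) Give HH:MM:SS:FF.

Source frame index: (0×3600 + 12×60 + 32) × 24 + 18 = 18066.
Real time: 18066 / (24) = 3011/4 s.
Target frame: (3011/4) × (24000/1001) = 18066000/1001 ≈ 18047.952 → 18048.
At 24 labels/s: frame 18048 → 00:12:32:00.

00:12:32:00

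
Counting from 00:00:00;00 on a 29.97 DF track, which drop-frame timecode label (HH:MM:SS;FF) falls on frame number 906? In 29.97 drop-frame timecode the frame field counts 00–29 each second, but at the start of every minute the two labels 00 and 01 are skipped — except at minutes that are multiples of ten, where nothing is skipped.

00:00:30;06

Ten DF minutes hold 17982 frames, so frame 906 lies in block 0 (frames 0–17981) with 906 frames into that block.
The block's first minute is 1800 frames and the rest 1798 each; 906 frames reaches minute 0, so 0 × 18 + 0 × 2 = 0 labels have been skipped so far.
Adding those back, label number 906 + 0 = 906 at 30 labels/s is 30 s + 6 f = 0 h 0 min 30 s frame 6, i.e. 00:00:30;06.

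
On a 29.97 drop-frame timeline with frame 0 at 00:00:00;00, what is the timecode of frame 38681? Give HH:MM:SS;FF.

00:21:30;19

Each 10-minute DF block holds 10 × 60 × 30 − 9 × 2 = 17982 frames. 38681 ÷ 17982 → 2 full blocks, remainder 2717.
Within the partial block the first minute is 1800 frames and each further minute 1798, so 1 further minute boundary passed. Total skipped labels = 18 × 2 + 2 × 1 = 38.
Non-drop label index = 38681 + 38 = 38719; at 30 labels/s that is 00:21:30:19, i.e. DF 00:21:30;19.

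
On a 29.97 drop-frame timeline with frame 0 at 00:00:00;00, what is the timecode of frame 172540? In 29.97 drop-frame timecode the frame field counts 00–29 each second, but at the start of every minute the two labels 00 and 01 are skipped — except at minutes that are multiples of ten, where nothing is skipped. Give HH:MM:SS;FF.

Each 10-minute DF block holds 10 × 60 × 30 − 9 × 2 = 17982 frames. 172540 ÷ 17982 → 9 full blocks, remainder 10702.
Within the partial block the first minute is 1800 frames and each further minute 1798, so 5 further minute boundaries passed. Total skipped labels = 18 × 9 + 2 × 5 = 172.
Non-drop label index = 172540 + 172 = 172712; at 30 labels/s that is 01:35:57:02, i.e. DF 01:35:57;02.

01:35:57;02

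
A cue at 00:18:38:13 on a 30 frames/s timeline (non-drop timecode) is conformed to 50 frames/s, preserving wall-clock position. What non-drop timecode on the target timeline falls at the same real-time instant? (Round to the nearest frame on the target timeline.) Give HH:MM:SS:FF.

Source frame index: (0×3600 + 18×60 + 38) × 30 + 13 = 33553.
Real time: 33553 / (30) = 33553/30 s.
Target frame: (33553/30) × (50) = 167765/3 ≈ 55921.667 → 55922.
At 50 labels/s: frame 55922 → 00:18:38:22.

00:18:38:22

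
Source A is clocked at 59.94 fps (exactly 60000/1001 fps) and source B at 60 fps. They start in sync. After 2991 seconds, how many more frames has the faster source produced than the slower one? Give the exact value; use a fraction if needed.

179460/1001 frames

A emits 60000/1001 × 2991 = 179460000/1001 frames; B emits 60 × 2991 = 179460.
Difference = 179460/1001 frames (≈ 179.2807); B is ahead of A.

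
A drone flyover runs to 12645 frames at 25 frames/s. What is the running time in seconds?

Running time = 12645 / (25) = 505.8 s.

505.8 seconds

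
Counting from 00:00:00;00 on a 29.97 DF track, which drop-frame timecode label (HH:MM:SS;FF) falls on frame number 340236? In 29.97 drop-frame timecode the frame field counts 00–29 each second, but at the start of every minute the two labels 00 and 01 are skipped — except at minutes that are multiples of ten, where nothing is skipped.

03:09:12;18

Each 10-minute DF block holds 10 × 60 × 30 − 9 × 2 = 17982 frames. 340236 ÷ 17982 → 18 full blocks, remainder 16560.
Within the partial block the first minute is 1800 frames and each further minute 1798, so 9 further minute boundaries passed. Total skipped labels = 18 × 18 + 2 × 9 = 342.
Non-drop label index = 340236 + 342 = 340578; at 30 labels/s that is 03:09:12:18, i.e. DF 03:09:12;18.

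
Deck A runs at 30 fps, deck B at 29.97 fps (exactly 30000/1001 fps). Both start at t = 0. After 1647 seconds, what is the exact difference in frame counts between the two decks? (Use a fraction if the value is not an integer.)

49410/1001 frames

A emits 30 × 1647 = 49410 frames; B emits 30000/1001 × 1647 = 49410000/1001.
Difference = 49410/1001 frames (≈ 49.3606); B is behind A.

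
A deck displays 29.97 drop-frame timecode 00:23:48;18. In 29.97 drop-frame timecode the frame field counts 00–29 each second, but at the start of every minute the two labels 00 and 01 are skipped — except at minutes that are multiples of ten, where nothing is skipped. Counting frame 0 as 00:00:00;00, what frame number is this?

42816

As if non-drop at 30 labels/s: (0 × 3600 + 23 × 60 + 48) × 30 + 18 = 42858.
Minute boundaries passed: 23; those not divisible by 10: 23 − 2 = 21; dropped labels = 2 × 21 = 42.
Actual frame index = 42858 − 42 = 42816.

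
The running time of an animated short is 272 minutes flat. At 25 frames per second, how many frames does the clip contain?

408000 frames

272 min = 16320 s.
Frames = 16320 × 25 = 408000.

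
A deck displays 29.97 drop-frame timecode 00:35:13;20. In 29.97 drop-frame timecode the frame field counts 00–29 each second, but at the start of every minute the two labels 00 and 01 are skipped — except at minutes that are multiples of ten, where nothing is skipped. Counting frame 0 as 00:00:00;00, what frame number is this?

Complete 10-minute blocks: 3, each 17982 frames → 53946.
Remaining 5 whole minutes in the current block: 1800 + 4 × 1798 = 8992 frames.
Within the current minute: 13 × 30 + 20 − 2 = 408 (labels ;00/;01 skipped at this minute). Total = 53946 + 8992 + 408 = 63346.

63346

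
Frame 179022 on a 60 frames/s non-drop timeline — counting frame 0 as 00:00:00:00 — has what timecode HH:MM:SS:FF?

00:49:43:42

179022 ÷ 60 = 2983 full seconds, remainder 42 frames.
2983 s = 0 h 49 min 43 s.
Timecode: 00:49:43:42.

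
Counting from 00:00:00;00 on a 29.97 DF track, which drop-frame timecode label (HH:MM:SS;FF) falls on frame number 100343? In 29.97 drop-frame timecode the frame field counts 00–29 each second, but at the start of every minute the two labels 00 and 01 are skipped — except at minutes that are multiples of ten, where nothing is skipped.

Ten DF minutes hold 17982 frames, so frame 100343 lies in block 5 (frames 89910–107891) with 10433 frames into that block.
The block's first minute is 1800 frames and the rest 1798 each; 10433 frames reaches minute 5, so 5 × 18 + 5 × 2 = 100 labels have been skipped so far.
Adding those back, label number 100343 + 100 = 100443 at 30 labels/s is 3348 s + 3 f = 0 h 55 min 48 s frame 3, i.e. 00:55:48;03.

00:55:48;03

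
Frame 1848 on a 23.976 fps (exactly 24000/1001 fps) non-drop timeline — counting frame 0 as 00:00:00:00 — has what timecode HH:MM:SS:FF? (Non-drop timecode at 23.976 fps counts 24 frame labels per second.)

00:01:17:00

1848 ÷ 24 = 77 full seconds, remainder 0 frames.
77 s = 0 h 1 min 17 s.
Timecode: 00:01:17:00.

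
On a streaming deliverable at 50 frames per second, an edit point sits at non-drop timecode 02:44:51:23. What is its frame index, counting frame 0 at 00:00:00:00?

frame 494573

Total seconds to the label: (2 × 3600 + 44 × 60 + 51) = 9891.
Frame index = 9891 × 50 + 23 = 494573.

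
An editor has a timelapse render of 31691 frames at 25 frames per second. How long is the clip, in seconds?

1267.64 seconds

Running time = 31691 / (25) = 1267.64 s.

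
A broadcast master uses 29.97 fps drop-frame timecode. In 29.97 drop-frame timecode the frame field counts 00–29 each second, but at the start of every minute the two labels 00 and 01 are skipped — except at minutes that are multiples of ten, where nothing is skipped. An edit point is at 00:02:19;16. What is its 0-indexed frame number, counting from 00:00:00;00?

Complete 10-minute blocks: 0, each 17982 frames → 0.
Remaining 2 whole minutes in the current block: 1800 + 1 × 1798 = 3598 frames.
Within the current minute: 19 × 30 + 16 − 2 = 584 (labels ;00/;01 skipped at this minute). Total = 0 + 3598 + 584 = 4182.

4182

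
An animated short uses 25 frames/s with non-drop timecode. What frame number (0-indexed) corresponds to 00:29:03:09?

frame 43584

Total seconds to the label: (0 × 3600 + 29 × 60 + 3) = 1743.
Frame index = 1743 × 25 + 9 = 43584.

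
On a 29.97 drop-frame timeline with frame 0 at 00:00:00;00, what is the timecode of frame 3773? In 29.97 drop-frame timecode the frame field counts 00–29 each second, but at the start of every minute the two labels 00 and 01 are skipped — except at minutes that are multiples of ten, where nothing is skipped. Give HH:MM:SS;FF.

00:02:05;27

Each 10-minute DF block holds 10 × 60 × 30 − 9 × 2 = 17982 frames. 3773 ÷ 17982 → 0 full blocks, remainder 3773.
Within the partial block the first minute is 1800 frames and each further minute 1798, so 2 further minute boundaries passed. Total skipped labels = 18 × 0 + 2 × 2 = 4.
Non-drop label index = 3773 + 4 = 3777; at 30 labels/s that is 00:02:05:27, i.e. DF 00:02:05;27.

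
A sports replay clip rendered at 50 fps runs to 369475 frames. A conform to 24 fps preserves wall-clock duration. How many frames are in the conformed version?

Target frames = source frames × (target rate / source rate) = 369475 × (24)/(50) = 369475 × 12/25 = 177348.

177348 frames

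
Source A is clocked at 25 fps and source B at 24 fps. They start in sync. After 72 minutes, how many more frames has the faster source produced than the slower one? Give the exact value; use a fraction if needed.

72 min = 4320 s.
A emits 25 × 4320 = 108000 frames; B emits 24 × 4320 = 103680.
Difference = 4320 frames; B is behind A.

4320 frames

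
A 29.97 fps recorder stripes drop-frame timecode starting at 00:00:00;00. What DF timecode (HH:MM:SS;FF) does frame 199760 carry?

01:51:05;10

Each 10-minute DF block holds 10 × 60 × 30 − 9 × 2 = 17982 frames. 199760 ÷ 17982 → 11 full blocks, remainder 1958.
Within the partial block the first minute is 1800 frames and each further minute 1798, so 1 further minute boundary passed. Total skipped labels = 18 × 11 + 2 × 1 = 200.
Non-drop label index = 199760 + 200 = 199960; at 30 labels/s that is 01:51:05:10, i.e. DF 01:51:05;10.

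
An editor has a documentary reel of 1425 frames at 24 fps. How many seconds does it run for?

Running time = 1425 / (24) = 59.375 s.

59.375 seconds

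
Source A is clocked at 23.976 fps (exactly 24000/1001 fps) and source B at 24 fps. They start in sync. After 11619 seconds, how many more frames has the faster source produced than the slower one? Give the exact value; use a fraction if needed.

A emits 24000/1001 × 11619 = 278856000/1001 frames; B emits 24 × 11619 = 278856.
Difference = 278856/1001 frames (≈ 278.5774); B is ahead of A.

278856/1001 frames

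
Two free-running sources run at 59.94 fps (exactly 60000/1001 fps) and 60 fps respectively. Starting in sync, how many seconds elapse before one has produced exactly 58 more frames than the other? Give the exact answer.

The gap grows by |60 − 60000/1001| = 60/1001 frames per second.
Time for a 58-frame gap: 58 ÷ (60/1001) = 29029/30 s.

29029/30 seconds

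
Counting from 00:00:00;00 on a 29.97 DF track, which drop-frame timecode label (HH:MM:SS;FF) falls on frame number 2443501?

Each 10-minute DF block holds 10 × 60 × 30 − 9 × 2 = 17982 frames. 2443501 ÷ 17982 → 135 full blocks, remainder 15931.
Within the partial block the first minute is 1800 frames and each further minute 1798, so 8 further minute boundaries passed. Total skipped labels = 18 × 135 + 2 × 8 = 2446.
Non-drop label index = 2443501 + 2446 = 2445947; at 30 labels/s that is 22:38:51:17, i.e. DF 22:38:51;17.

22:38:51;17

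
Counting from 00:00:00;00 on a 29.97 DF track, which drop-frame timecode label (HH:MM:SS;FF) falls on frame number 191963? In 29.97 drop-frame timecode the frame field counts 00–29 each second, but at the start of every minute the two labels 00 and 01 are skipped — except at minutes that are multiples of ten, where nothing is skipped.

01:46:45;05

Ten DF minutes hold 17982 frames, so frame 191963 lies in block 10 (frames 179820–197801) with 12143 frames into that block.
The block's first minute is 1800 frames and the rest 1798 each; 12143 frames reaches minute 6, so 10 × 18 + 6 × 2 = 192 labels have been skipped so far.
Adding those back, label number 191963 + 192 = 192155 at 30 labels/s is 6405 s + 5 f = 1 h 46 min 45 s frame 5, i.e. 01:46:45;05.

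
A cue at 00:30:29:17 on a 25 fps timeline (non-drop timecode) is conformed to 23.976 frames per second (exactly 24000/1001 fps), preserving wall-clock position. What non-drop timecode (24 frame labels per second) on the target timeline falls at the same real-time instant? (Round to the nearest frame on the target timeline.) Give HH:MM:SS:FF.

00:30:27:20

Source frame index: (0×3600 + 30×60 + 29) × 25 + 17 = 45742.
Real time: 45742 / (25) = 45742/25 s.
Target frame: (45742/25) × (24000/1001) = 43912320/1001 ≈ 43868.452 → 43868.
At 24 labels/s: frame 43868 → 00:30:27:20.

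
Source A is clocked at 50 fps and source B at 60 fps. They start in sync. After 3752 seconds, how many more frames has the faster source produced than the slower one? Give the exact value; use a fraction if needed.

A emits 50 × 3752 = 187600 frames; B emits 60 × 3752 = 225120.
Difference = 37520 frames; B is ahead of A.

37520 frames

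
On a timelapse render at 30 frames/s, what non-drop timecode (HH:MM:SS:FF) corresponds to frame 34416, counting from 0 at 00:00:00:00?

34416 ÷ 30 = 1147 full seconds, remainder 6 frames.
1147 s = 0 h 19 min 7 s.
Timecode: 00:19:07:06.

00:19:07:06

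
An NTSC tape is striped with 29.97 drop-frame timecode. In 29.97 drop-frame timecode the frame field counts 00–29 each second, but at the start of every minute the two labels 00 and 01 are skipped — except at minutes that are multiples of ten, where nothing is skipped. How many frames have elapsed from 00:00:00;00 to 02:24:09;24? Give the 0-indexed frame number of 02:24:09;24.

259234

Complete 10-minute blocks: 14, each 17982 frames → 251748.
Remaining 4 whole minutes in the current block: 1800 + 3 × 1798 = 7194 frames.
Within the current minute: 9 × 30 + 24 − 2 = 292 (labels ;00/;01 skipped at this minute). Total = 251748 + 7194 + 292 = 259234.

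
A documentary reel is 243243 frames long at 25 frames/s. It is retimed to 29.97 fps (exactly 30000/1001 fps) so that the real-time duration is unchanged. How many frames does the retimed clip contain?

Target frames = source frames × (target rate / source rate) = 243243 × (30000/1001)/(25) = 243243 × 1200/1001 = 291600.

291600 frames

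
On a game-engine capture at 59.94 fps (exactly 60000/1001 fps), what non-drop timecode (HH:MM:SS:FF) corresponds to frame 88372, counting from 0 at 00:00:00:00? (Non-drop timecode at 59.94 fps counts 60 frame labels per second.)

88372 ÷ 60 = 1472 full seconds, remainder 52 frames.
1472 s = 0 h 24 min 32 s.
Timecode: 00:24:32:52.

00:24:32:52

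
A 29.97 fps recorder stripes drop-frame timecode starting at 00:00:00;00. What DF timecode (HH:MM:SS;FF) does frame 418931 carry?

03:52:58;09

Each 10-minute DF block holds 10 × 60 × 30 − 9 × 2 = 17982 frames. 418931 ÷ 17982 → 23 full blocks, remainder 5345.
Within the partial block the first minute is 1800 frames and each further minute 1798, so 2 further minute boundaries passed. Total skipped labels = 18 × 23 + 2 × 2 = 418.
Non-drop label index = 418931 + 418 = 419349; at 30 labels/s that is 03:52:58:09, i.e. DF 03:52:58;09.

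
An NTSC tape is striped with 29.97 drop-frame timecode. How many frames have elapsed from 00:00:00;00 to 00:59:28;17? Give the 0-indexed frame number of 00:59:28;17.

106949

As if non-drop at 30 labels/s: (0 × 3600 + 59 × 60 + 28) × 30 + 17 = 107057.
Minute boundaries passed: 59; those not divisible by 10: 59 − 5 = 54; dropped labels = 2 × 54 = 108.
Actual frame index = 107057 − 108 = 106949.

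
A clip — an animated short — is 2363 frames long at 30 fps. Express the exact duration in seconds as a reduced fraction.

2363/30 seconds

Running time = 2363 ÷ (30) = 2363 × 1/30 = 2363/30 s.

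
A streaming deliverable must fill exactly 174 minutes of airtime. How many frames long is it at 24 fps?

250560 frames

174 min = 10440 s.
Frames = 10440 × 24 = 250560.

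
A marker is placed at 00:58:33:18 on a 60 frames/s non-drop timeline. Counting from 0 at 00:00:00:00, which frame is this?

Total seconds to the label: (0 × 3600 + 58 × 60 + 33) = 3513.
Frame index = 3513 × 60 + 18 = 210798.

frame 210798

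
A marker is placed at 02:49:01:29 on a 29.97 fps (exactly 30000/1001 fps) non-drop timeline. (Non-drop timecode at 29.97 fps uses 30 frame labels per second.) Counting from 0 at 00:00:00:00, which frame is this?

304259

Total seconds to the label: (2 × 3600 + 49 × 60 + 1) = 10141.
Frame index = 10141 × 30 + 29 = 304259.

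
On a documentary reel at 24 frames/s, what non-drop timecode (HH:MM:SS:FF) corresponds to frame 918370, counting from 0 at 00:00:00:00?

918370 ÷ 24 = 38265 full seconds, remainder 10 frames.
38265 s = 10 h 37 min 45 s.
Timecode: 10:37:45:10.

10:37:45:10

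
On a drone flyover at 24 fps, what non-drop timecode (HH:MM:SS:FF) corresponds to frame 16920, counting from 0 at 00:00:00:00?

00:11:45:00

16920 ÷ 24 = 705 full seconds, remainder 0 frames.
705 s = 0 h 11 min 45 s.
Timecode: 00:11:45:00.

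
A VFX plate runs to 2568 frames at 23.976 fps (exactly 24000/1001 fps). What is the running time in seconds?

107.107 seconds

Running time = 2568 / (24000/1001) = 107.107 s.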